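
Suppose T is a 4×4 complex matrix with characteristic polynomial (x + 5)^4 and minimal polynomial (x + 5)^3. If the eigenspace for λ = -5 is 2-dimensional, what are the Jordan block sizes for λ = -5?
Block sizes for λ = -5: [3, 1]

Step 1 — from the characteristic polynomial, algebraic multiplicity of λ = -5 is 4. From dim ker(T − (-5)·I) = 2, there are exactly 2 Jordan blocks for λ = -5.
Step 2 — from the minimal polynomial, the factor (x + 5)^3 tells us the largest block for λ = -5 has size 3.
Step 3 — with total size 4, 2 blocks, and largest block 3, the block sizes (in nonincreasing order) are [3, 1].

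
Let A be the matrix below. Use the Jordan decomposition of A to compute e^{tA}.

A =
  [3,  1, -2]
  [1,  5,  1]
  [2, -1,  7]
e^{tA} =
  [t^2*exp(5*t)/2 - 2*t*exp(5*t) + exp(5*t), t*exp(5*t), t^2*exp(5*t)/2 - 2*t*exp(5*t)]
  [t*exp(5*t), exp(5*t), t*exp(5*t)]
  [-t^2*exp(5*t)/2 + 2*t*exp(5*t), -t*exp(5*t), -t^2*exp(5*t)/2 + 2*t*exp(5*t) + exp(5*t)]

Strategy: write A = P · J · P⁻¹ where J is a Jordan canonical form, so e^{tA} = P · e^{tJ} · P⁻¹, and e^{tJ} can be computed block-by-block.

A has Jordan form
J =
  [5, 1, 0]
  [0, 5, 1]
  [0, 0, 5]
(up to reordering of blocks).

Per-block formulas:
  For a 3×3 Jordan block J_3(5): exp(t · J_3(5)) = e^(5t)·(I + t·N + (t^2/2)·N^2), where N is the 3×3 nilpotent shift.

After assembling e^{tJ} and conjugating by P, we get:

e^{tA} =
  [t^2*exp(5*t)/2 - 2*t*exp(5*t) + exp(5*t), t*exp(5*t), t^2*exp(5*t)/2 - 2*t*exp(5*t)]
  [t*exp(5*t), exp(5*t), t*exp(5*t)]
  [-t^2*exp(5*t)/2 + 2*t*exp(5*t), -t*exp(5*t), -t^2*exp(5*t)/2 + 2*t*exp(5*t) + exp(5*t)]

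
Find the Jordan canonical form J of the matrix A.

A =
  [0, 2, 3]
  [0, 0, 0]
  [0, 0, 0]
J_2(0) ⊕ J_1(0)

The characteristic polynomial is
  det(x·I − A) = x^3

Eigenvalues and multiplicities (the geometric multiplicity of λ is n − rank(A − λI), which equals the number of Jordan blocks for λ):
  λ = 0: algebraic multiplicity = 3, geometric multiplicity = 2

Determining the block sizes for each eigenvalue:
  λ = 0: 2 blocks summing to 3 forces exactly one block of size 2 and the rest size 1 → block sizes [2, 1]

Assembling the blocks gives a Jordan form
J =
  [0, 1, 0]
  [0, 0, 0]
  [0, 0, 0]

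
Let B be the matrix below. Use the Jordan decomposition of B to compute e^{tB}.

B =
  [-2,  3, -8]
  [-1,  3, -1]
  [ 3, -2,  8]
e^{tB} =
  [-t^2*exp(3*t) - 5*t*exp(3*t) + exp(3*t), t^2*exp(3*t)/2 + 3*t*exp(3*t), -3*t^2*exp(3*t)/2 - 8*t*exp(3*t)]
  [t^2*exp(3*t) - t*exp(3*t), -t^2*exp(3*t)/2 + exp(3*t), 3*t^2*exp(3*t)/2 - t*exp(3*t)]
  [t^2*exp(3*t) + 3*t*exp(3*t), -t^2*exp(3*t)/2 - 2*t*exp(3*t), 3*t^2*exp(3*t)/2 + 5*t*exp(3*t) + exp(3*t)]

Strategy: write B = P · J · P⁻¹ where J is a Jordan canonical form, so e^{tB} = P · e^{tJ} · P⁻¹, and e^{tJ} can be computed block-by-block.

B has Jordan form
J =
  [3, 1, 0]
  [0, 3, 1]
  [0, 0, 3]
(up to reordering of blocks).

Per-block formulas:
  For a 3×3 Jordan block J_3(3): exp(t · J_3(3)) = e^(3t)·(I + t·N + (t^2/2)·N^2), where N is the 3×3 nilpotent shift.

After assembling e^{tJ} and conjugating by P, we get:

e^{tB} =
  [-t^2*exp(3*t) - 5*t*exp(3*t) + exp(3*t), t^2*exp(3*t)/2 + 3*t*exp(3*t), -3*t^2*exp(3*t)/2 - 8*t*exp(3*t)]
  [t^2*exp(3*t) - t*exp(3*t), -t^2*exp(3*t)/2 + exp(3*t), 3*t^2*exp(3*t)/2 - t*exp(3*t)]
  [t^2*exp(3*t) + 3*t*exp(3*t), -t^2*exp(3*t)/2 - 2*t*exp(3*t), 3*t^2*exp(3*t)/2 + 5*t*exp(3*t) + exp(3*t)]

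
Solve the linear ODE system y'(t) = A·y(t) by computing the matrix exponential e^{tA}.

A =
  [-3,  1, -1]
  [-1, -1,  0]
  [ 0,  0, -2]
e^{tA} =
  [-t*exp(-2*t) + exp(-2*t), t*exp(-2*t), t^2*exp(-2*t)/2 - t*exp(-2*t)]
  [-t*exp(-2*t), t*exp(-2*t) + exp(-2*t), t^2*exp(-2*t)/2]
  [0, 0, exp(-2*t)]

Strategy: write A = P · J · P⁻¹ where J is a Jordan canonical form, so e^{tA} = P · e^{tJ} · P⁻¹, and e^{tJ} can be computed block-by-block.

A has Jordan form
J =
  [-2,  1,  0]
  [ 0, -2,  1]
  [ 0,  0, -2]
(up to reordering of blocks).

Per-block formulas:
  For a 3×3 Jordan block J_3(-2): exp(t · J_3(-2)) = e^(-2t)·(I + t·N + (t^2/2)·N^2), where N is the 3×3 nilpotent shift.

After assembling e^{tJ} and conjugating by P, we get:

e^{tA} =
  [-t*exp(-2*t) + exp(-2*t), t*exp(-2*t), t^2*exp(-2*t)/2 - t*exp(-2*t)]
  [-t*exp(-2*t), t*exp(-2*t) + exp(-2*t), t^2*exp(-2*t)/2]
  [0, 0, exp(-2*t)]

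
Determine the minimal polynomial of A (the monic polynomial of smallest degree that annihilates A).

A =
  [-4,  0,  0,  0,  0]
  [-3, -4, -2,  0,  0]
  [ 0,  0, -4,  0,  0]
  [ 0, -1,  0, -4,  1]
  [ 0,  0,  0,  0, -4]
x^3 + 12*x^2 + 48*x + 64

The characteristic polynomial is χ_A(x) = (x + 4)^5, so the eigenvalues are known. The minimal polynomial is
  m_A(x) = Π_λ (x − λ)^{k_λ}
where k_λ is the size of the *largest* Jordan block for λ (equivalently, the smallest k with (A − λI)^k v = 0 for every generalised eigenvector v of λ).

  λ = -4: largest Jordan block has size 3, contributing (x + 4)^3

So m_A(x) = (x + 4)^3 = x^3 + 12*x^2 + 48*x + 64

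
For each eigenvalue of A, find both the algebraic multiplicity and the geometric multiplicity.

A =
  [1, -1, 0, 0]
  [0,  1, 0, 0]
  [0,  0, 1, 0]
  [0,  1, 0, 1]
λ = 1: alg = 4, geom = 3

Step 1 — factor the characteristic polynomial to read off the algebraic multiplicities:
  χ_A(x) = (x - 1)^4

Step 2 — compute geometric multiplicities via the rank-nullity identity g(λ) = n − rank(A − λI):
  rank(A − (1)·I) = 1, so dim ker(A − (1)·I) = n − 1 = 3

Summary:
  λ = 1: algebraic multiplicity = 4, geometric multiplicity = 3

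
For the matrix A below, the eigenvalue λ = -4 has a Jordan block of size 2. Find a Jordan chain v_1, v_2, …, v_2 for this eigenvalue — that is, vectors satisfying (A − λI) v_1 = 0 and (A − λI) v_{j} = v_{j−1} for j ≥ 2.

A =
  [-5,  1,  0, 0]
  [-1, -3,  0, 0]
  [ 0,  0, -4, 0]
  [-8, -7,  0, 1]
A Jordan chain for λ = -4 of length 2:
v_1 = (-3, -3, 0, -9)ᵀ
v_2 = (2, -1, 0, 0)ᵀ

Let N = A − (-4)·I. We want v_2 with N^2 v_2 = 0 but N^1 v_2 ≠ 0; then v_{j-1} := N · v_j for j = 2, …, 2.

Pick v_2 = (2, -1, 0, 0)ᵀ.
Then v_1 = N · v_2 = (-3, -3, 0, -9)ᵀ.

Sanity check: (A − (-4)·I) v_1 = (0, 0, 0, 0)ᵀ = 0. ✓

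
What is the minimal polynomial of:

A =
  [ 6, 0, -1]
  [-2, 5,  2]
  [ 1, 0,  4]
x^2 - 10*x + 25

The characteristic polynomial is χ_A(x) = (x - 5)^3, so the eigenvalues are known. The minimal polynomial is
  m_A(x) = Π_λ (x − λ)^{k_λ}
where k_λ is the size of the *largest* Jordan block for λ (equivalently, the smallest k with (A − λI)^k v = 0 for every generalised eigenvector v of λ).

  λ = 5: largest Jordan block has size 2, contributing (x − 5)^2

So m_A(x) = (x - 5)^2 = x^2 - 10*x + 25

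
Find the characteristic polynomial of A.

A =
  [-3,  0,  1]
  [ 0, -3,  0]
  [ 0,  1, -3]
x^3 + 9*x^2 + 27*x + 27

Expanding det(x·I − A) (e.g. by cofactor expansion or by noting that A is similar to its Jordan form J, which has the same characteristic polynomial as A) gives
  χ_A(x) = x^3 + 9*x^2 + 27*x + 27
which factors as (x + 3)^3. The eigenvalues (with algebraic multiplicities) are λ = -3 with multiplicity 3.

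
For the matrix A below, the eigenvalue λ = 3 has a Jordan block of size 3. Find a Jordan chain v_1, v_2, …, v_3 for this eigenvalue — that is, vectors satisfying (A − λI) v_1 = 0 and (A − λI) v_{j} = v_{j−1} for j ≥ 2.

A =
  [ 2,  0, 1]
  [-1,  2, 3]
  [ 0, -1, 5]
A Jordan chain for λ = 3 of length 3:
v_1 = (1, 2, 1)ᵀ
v_2 = (-1, -1, 0)ᵀ
v_3 = (1, 0, 0)ᵀ

Let N = A − (3)·I. We want v_3 with N^3 v_3 = 0 but N^2 v_3 ≠ 0; then v_{j-1} := N · v_j for j = 3, …, 2.

Pick v_3 = (1, 0, 0)ᵀ.
Then v_2 = N · v_3 = (-1, -1, 0)ᵀ.
Then v_1 = N · v_2 = (1, 2, 1)ᵀ.

Sanity check: (A − (3)·I) v_1 = (0, 0, 0)ᵀ = 0. ✓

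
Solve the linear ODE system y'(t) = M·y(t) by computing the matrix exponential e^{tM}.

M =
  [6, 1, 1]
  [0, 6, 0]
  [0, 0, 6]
e^{tM} =
  [exp(6*t), t*exp(6*t), t*exp(6*t)]
  [0, exp(6*t), 0]
  [0, 0, exp(6*t)]

Strategy: write M = P · J · P⁻¹ where J is a Jordan canonical form, so e^{tM} = P · e^{tJ} · P⁻¹, and e^{tJ} can be computed block-by-block.

M has Jordan form
J =
  [6, 1, 0]
  [0, 6, 0]
  [0, 0, 6]
(up to reordering of blocks).

Per-block formulas:
  For a 1×1 block at λ = 6: exp(t · [6]) = [e^(6t)].
  For a 2×2 Jordan block J_2(6): exp(t · J_2(6)) = e^(6t)·(I + t·N), where N is the 2×2 nilpotent shift.

After assembling e^{tJ} and conjugating by P, we get:

e^{tM} =
  [exp(6*t), t*exp(6*t), t*exp(6*t)]
  [0, exp(6*t), 0]
  [0, 0, exp(6*t)]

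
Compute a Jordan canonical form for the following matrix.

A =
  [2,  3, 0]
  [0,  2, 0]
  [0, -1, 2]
J_2(2) ⊕ J_1(2)

The characteristic polynomial is
  det(x·I − A) = x^3 - 6*x^2 + 12*x - 8 = (x - 2)^3

Eigenvalues and multiplicities (the geometric multiplicity of λ is n − rank(A − λI), which equals the number of Jordan blocks for λ):
  λ = 2: algebraic multiplicity = 3, geometric multiplicity = 2

Determining the block sizes for each eigenvalue:
  λ = 2: 2 blocks summing to 3 forces exactly one block of size 2 and the rest size 1 → block sizes [2, 1]

Assembling the blocks gives a Jordan form
J =
  [2, 1, 0]
  [0, 2, 0]
  [0, 0, 2]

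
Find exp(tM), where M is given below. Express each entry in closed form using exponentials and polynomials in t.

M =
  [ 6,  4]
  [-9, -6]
e^{tM} =
  [6*t + 1, 4*t]
  [-9*t, 1 - 6*t]

Strategy: write M = P · J · P⁻¹ where J is a Jordan canonical form, so e^{tM} = P · e^{tJ} · P⁻¹, and e^{tJ} can be computed block-by-block.

M has Jordan form
J =
  [0, 1]
  [0, 0]
(up to reordering of blocks).

Per-block formulas:
  For a 2×2 Jordan block J_2(0): exp(t · J_2(0)) = e^(0t)·(I + t·N), where N is the 2×2 nilpotent shift.

After assembling e^{tJ} and conjugating by P, we get:

e^{tM} =
  [6*t + 1, 4*t]
  [-9*t, 1 - 6*t]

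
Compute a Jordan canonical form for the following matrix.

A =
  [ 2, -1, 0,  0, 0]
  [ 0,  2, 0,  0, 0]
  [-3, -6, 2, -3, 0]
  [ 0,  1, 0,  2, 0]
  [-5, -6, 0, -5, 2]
J_2(2) ⊕ J_2(2) ⊕ J_1(2)

The characteristic polynomial is
  det(x·I − A) = x^5 - 10*x^4 + 40*x^3 - 80*x^2 + 80*x - 32 = (x - 2)^5

Eigenvalues and multiplicities (the geometric multiplicity of λ is n − rank(A − λI), which equals the number of Jordan blocks for λ):
  λ = 2: algebraic multiplicity = 5, geometric multiplicity = 3

Determining the block sizes for each eigenvalue:
  λ = 2: with am = 5 and gm = 3, the partition is not yet determined (e.g. several partitions of 5 into 3 parts exist). Let N = A − (2)·I. Computing rank(N^1) = 2, rank(N^2) = 0; the number of blocks of size ≥ j is rank(N^{j−1}) − rank(N^j), giving [3, 2]. So we have 2 block(s) of size 2, 1 block(s) of size 1 → block sizes [2, 2, 1]

Assembling the blocks gives a Jordan form
J =
  [2, 1, 0, 0, 0]
  [0, 2, 0, 0, 0]
  [0, 0, 2, 1, 0]
  [0, 0, 0, 2, 0]
  [0, 0, 0, 0, 2]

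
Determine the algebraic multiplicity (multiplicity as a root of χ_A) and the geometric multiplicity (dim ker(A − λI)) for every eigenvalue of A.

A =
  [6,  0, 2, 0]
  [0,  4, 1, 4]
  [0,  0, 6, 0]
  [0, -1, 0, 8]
λ = 6: alg = 4, geom = 2

Step 1 — factor the characteristic polynomial to read off the algebraic multiplicities:
  χ_A(x) = (x - 6)^4

Step 2 — compute geometric multiplicities via the rank-nullity identity g(λ) = n − rank(A − λI):
  rank(A − (6)·I) = 2, so dim ker(A − (6)·I) = n − 2 = 2

Summary:
  λ = 6: algebraic multiplicity = 4, geometric multiplicity = 2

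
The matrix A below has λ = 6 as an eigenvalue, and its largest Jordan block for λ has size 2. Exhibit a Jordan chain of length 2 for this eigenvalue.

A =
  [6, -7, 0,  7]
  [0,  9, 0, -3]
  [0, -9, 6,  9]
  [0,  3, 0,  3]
A Jordan chain for λ = 6 of length 2:
v_1 = (-7, 3, -9, 3)ᵀ
v_2 = (0, 1, 0, 0)ᵀ

Let N = A − (6)·I. We want v_2 with N^2 v_2 = 0 but N^1 v_2 ≠ 0; then v_{j-1} := N · v_j for j = 2, …, 2.

Pick v_2 = (0, 1, 0, 0)ᵀ.
Then v_1 = N · v_2 = (-7, 3, -9, 3)ᵀ.

Sanity check: (A − (6)·I) v_1 = (0, 0, 0, 0)ᵀ = 0. ✓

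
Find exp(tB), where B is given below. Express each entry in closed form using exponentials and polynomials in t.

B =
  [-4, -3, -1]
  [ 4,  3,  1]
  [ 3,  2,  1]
e^{tB} =
  [t^2/2 - 4*t + 1, t^2/2 - 3*t, -t]
  [-t^2/2 + 4*t, -t^2/2 + 3*t + 1, t]
  [-t^2/2 + 3*t, -t^2/2 + 2*t, t + 1]

Strategy: write B = P · J · P⁻¹ where J is a Jordan canonical form, so e^{tB} = P · e^{tJ} · P⁻¹, and e^{tJ} can be computed block-by-block.

B has Jordan form
J =
  [0, 1, 0]
  [0, 0, 1]
  [0, 0, 0]
(up to reordering of blocks).

Per-block formulas:
  For a 3×3 Jordan block J_3(0): exp(t · J_3(0)) = e^(0t)·(I + t·N + (t^2/2)·N^2), where N is the 3×3 nilpotent shift.

After assembling e^{tJ} and conjugating by P, we get:

e^{tB} =
  [t^2/2 - 4*t + 1, t^2/2 - 3*t, -t]
  [-t^2/2 + 4*t, -t^2/2 + 3*t + 1, t]
  [-t^2/2 + 3*t, -t^2/2 + 2*t, t + 1]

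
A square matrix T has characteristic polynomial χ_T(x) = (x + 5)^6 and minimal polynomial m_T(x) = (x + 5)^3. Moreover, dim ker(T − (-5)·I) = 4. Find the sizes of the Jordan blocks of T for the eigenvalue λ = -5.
Block sizes for λ = -5: [3, 1, 1, 1]

Step 1 — from the characteristic polynomial, algebraic multiplicity of λ = -5 is 6. From dim ker(T − (-5)·I) = 4, there are exactly 4 Jordan blocks for λ = -5.
Step 2 — from the minimal polynomial, the factor (x + 5)^3 tells us the largest block for λ = -5 has size 3.
Step 3 — with total size 6, 4 blocks, and largest block 3, the block sizes (in nonincreasing order) are [3, 1, 1, 1].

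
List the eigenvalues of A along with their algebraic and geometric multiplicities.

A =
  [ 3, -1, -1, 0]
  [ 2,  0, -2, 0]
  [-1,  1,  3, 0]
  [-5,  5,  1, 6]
λ = 2: alg = 3, geom = 2; λ = 6: alg = 1, geom = 1

Step 1 — factor the characteristic polynomial to read off the algebraic multiplicities:
  χ_A(x) = (x - 6)*(x - 2)^3

Step 2 — compute geometric multiplicities via the rank-nullity identity g(λ) = n − rank(A − λI):
  rank(A − (2)·I) = 2, so dim ker(A − (2)·I) = n − 2 = 2
  rank(A − (6)·I) = 3, so dim ker(A − (6)·I) = n − 3 = 1

Summary:
  λ = 2: algebraic multiplicity = 3, geometric multiplicity = 2
  λ = 6: algebraic multiplicity = 1, geometric multiplicity = 1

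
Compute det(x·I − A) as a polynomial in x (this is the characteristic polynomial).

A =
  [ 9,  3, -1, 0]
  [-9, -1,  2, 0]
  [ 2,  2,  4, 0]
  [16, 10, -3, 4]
x^4 - 16*x^3 + 96*x^2 - 256*x + 256

Expanding det(x·I − A) (e.g. by cofactor expansion or by noting that A is similar to its Jordan form J, which has the same characteristic polynomial as A) gives
  χ_A(x) = x^4 - 16*x^3 + 96*x^2 - 256*x + 256
which factors as (x - 4)^4. The eigenvalues (with algebraic multiplicities) are λ = 4 with multiplicity 4.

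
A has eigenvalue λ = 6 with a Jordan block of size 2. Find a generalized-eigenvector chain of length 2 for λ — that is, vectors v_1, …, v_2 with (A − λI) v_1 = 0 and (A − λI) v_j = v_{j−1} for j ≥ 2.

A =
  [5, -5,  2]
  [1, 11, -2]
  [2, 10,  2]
A Jordan chain for λ = 6 of length 2:
v_1 = (-1, 1, 2)ᵀ
v_2 = (1, 0, 0)ᵀ

Let N = A − (6)·I. We want v_2 with N^2 v_2 = 0 but N^1 v_2 ≠ 0; then v_{j-1} := N · v_j for j = 2, …, 2.

Pick v_2 = (1, 0, 0)ᵀ.
Then v_1 = N · v_2 = (-1, 1, 2)ᵀ.

Sanity check: (A − (6)·I) v_1 = (0, 0, 0)ᵀ = 0. ✓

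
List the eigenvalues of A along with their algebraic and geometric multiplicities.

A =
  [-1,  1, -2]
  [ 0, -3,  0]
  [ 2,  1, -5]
λ = -3: alg = 3, geom = 2

Step 1 — factor the characteristic polynomial to read off the algebraic multiplicities:
  χ_A(x) = (x + 3)^3

Step 2 — compute geometric multiplicities via the rank-nullity identity g(λ) = n − rank(A − λI):
  rank(A − (-3)·I) = 1, so dim ker(A − (-3)·I) = n − 1 = 2

Summary:
  λ = -3: algebraic multiplicity = 3, geometric multiplicity = 2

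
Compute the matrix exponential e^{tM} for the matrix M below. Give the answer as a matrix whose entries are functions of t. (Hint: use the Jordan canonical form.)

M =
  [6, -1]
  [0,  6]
e^{tM} =
  [exp(6*t), -t*exp(6*t)]
  [0, exp(6*t)]

Strategy: write M = P · J · P⁻¹ where J is a Jordan canonical form, so e^{tM} = P · e^{tJ} · P⁻¹, and e^{tJ} can be computed block-by-block.

M has Jordan form
J =
  [6, 1]
  [0, 6]
(up to reordering of blocks).

Per-block formulas:
  For a 2×2 Jordan block J_2(6): exp(t · J_2(6)) = e^(6t)·(I + t·N), where N is the 2×2 nilpotent shift.

After assembling e^{tJ} and conjugating by P, we get:

e^{tM} =
  [exp(6*t), -t*exp(6*t)]
  [0, exp(6*t)]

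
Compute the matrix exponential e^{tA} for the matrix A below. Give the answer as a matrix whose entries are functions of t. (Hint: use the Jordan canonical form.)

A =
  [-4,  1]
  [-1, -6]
e^{tA} =
  [t*exp(-5*t) + exp(-5*t), t*exp(-5*t)]
  [-t*exp(-5*t), -t*exp(-5*t) + exp(-5*t)]

Strategy: write A = P · J · P⁻¹ where J is a Jordan canonical form, so e^{tA} = P · e^{tJ} · P⁻¹, and e^{tJ} can be computed block-by-block.

A has Jordan form
J =
  [-5,  1]
  [ 0, -5]
(up to reordering of blocks).

Per-block formulas:
  For a 2×2 Jordan block J_2(-5): exp(t · J_2(-5)) = e^(-5t)·(I + t·N), where N is the 2×2 nilpotent shift.

After assembling e^{tJ} and conjugating by P, we get:

e^{tA} =
  [t*exp(-5*t) + exp(-5*t), t*exp(-5*t)]
  [-t*exp(-5*t), -t*exp(-5*t) + exp(-5*t)]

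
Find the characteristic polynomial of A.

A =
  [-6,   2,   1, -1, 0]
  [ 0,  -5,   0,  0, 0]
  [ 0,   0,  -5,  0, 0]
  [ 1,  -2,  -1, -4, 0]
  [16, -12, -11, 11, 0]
x^5 + 20*x^4 + 150*x^3 + 500*x^2 + 625*x

Expanding det(x·I − A) (e.g. by cofactor expansion or by noting that A is similar to its Jordan form J, which has the same characteristic polynomial as A) gives
  χ_A(x) = x^5 + 20*x^4 + 150*x^3 + 500*x^2 + 625*x
which factors as x*(x + 5)^4. The eigenvalues (with algebraic multiplicities) are λ = -5 with multiplicity 4, λ = 0 with multiplicity 1.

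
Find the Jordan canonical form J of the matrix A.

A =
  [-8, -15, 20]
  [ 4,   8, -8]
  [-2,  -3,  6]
J_2(2) ⊕ J_1(2)

The characteristic polynomial is
  det(x·I − A) = x^3 - 6*x^2 + 12*x - 8 = (x - 2)^3

Eigenvalues and multiplicities (the geometric multiplicity of λ is n − rank(A − λI), which equals the number of Jordan blocks for λ):
  λ = 2: algebraic multiplicity = 3, geometric multiplicity = 2

Determining the block sizes for each eigenvalue:
  λ = 2: 2 blocks summing to 3 forces exactly one block of size 2 and the rest size 1 → block sizes [2, 1]

Assembling the blocks gives a Jordan form
J =
  [2, 1, 0]
  [0, 2, 0]
  [0, 0, 2]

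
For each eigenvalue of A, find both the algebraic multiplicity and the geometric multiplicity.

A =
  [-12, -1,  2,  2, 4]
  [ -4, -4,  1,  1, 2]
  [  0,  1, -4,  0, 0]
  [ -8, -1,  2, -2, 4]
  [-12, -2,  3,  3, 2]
λ = -4: alg = 5, geom = 3

Step 1 — factor the characteristic polynomial to read off the algebraic multiplicities:
  χ_A(x) = (x + 4)^5

Step 2 — compute geometric multiplicities via the rank-nullity identity g(λ) = n − rank(A − λI):
  rank(A − (-4)·I) = 2, so dim ker(A − (-4)·I) = n − 2 = 3

Summary:
  λ = -4: algebraic multiplicity = 5, geometric multiplicity = 3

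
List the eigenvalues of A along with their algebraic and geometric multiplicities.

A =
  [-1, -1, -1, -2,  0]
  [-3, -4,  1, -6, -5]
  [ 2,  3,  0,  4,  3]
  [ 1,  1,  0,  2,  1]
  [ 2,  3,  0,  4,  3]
λ = 0: alg = 5, geom = 2

Step 1 — factor the characteristic polynomial to read off the algebraic multiplicities:
  χ_A(x) = x^5

Step 2 — compute geometric multiplicities via the rank-nullity identity g(λ) = n − rank(A − λI):
  rank(A − (0)·I) = 3, so dim ker(A − (0)·I) = n − 3 = 2

Summary:
  λ = 0: algebraic multiplicity = 5, geometric multiplicity = 2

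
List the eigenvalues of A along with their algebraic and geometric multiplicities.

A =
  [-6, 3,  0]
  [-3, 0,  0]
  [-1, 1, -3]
λ = -3: alg = 3, geom = 2

Step 1 — factor the characteristic polynomial to read off the algebraic multiplicities:
  χ_A(x) = (x + 3)^3

Step 2 — compute geometric multiplicities via the rank-nullity identity g(λ) = n − rank(A − λI):
  rank(A − (-3)·I) = 1, so dim ker(A − (-3)·I) = n − 1 = 2

Summary:
  λ = -3: algebraic multiplicity = 3, geometric multiplicity = 2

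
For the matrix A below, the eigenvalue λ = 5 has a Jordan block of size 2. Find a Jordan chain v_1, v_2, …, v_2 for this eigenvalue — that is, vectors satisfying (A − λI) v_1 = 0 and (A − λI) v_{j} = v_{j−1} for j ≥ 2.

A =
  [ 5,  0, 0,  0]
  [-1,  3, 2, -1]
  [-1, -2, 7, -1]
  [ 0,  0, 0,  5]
A Jordan chain for λ = 5 of length 2:
v_1 = (0, -1, -1, 0)ᵀ
v_2 = (1, 0, 0, 0)ᵀ

Let N = A − (5)·I. We want v_2 with N^2 v_2 = 0 but N^1 v_2 ≠ 0; then v_{j-1} := N · v_j for j = 2, …, 2.

Pick v_2 = (1, 0, 0, 0)ᵀ.
Then v_1 = N · v_2 = (0, -1, -1, 0)ᵀ.

Sanity check: (A − (5)·I) v_1 = (0, 0, 0, 0)ᵀ = 0. ✓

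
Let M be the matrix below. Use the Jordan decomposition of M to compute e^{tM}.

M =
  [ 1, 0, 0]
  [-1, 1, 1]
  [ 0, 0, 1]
e^{tM} =
  [exp(t), 0, 0]
  [-t*exp(t), exp(t), t*exp(t)]
  [0, 0, exp(t)]

Strategy: write M = P · J · P⁻¹ where J is a Jordan canonical form, so e^{tM} = P · e^{tJ} · P⁻¹, and e^{tJ} can be computed block-by-block.

M has Jordan form
J =
  [1, 1, 0]
  [0, 1, 0]
  [0, 0, 1]
(up to reordering of blocks).

Per-block formulas:
  For a 2×2 Jordan block J_2(1): exp(t · J_2(1)) = e^(1t)·(I + t·N), where N is the 2×2 nilpotent shift.
  For a 1×1 block at λ = 1: exp(t · [1]) = [e^(1t)].

After assembling e^{tJ} and conjugating by P, we get:

e^{tM} =
  [exp(t), 0, 0]
  [-t*exp(t), exp(t), t*exp(t)]
  [0, 0, exp(t)]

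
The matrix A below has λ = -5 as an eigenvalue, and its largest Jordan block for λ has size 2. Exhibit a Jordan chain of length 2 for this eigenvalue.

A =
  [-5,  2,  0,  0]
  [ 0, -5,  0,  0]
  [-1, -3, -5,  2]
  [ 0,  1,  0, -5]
A Jordan chain for λ = -5 of length 2:
v_1 = (0, 0, -1, 0)ᵀ
v_2 = (1, 0, 0, 0)ᵀ

Let N = A − (-5)·I. We want v_2 with N^2 v_2 = 0 but N^1 v_2 ≠ 0; then v_{j-1} := N · v_j for j = 2, …, 2.

Pick v_2 = (1, 0, 0, 0)ᵀ.
Then v_1 = N · v_2 = (0, 0, -1, 0)ᵀ.

Sanity check: (A − (-5)·I) v_1 = (0, 0, 0, 0)ᵀ = 0. ✓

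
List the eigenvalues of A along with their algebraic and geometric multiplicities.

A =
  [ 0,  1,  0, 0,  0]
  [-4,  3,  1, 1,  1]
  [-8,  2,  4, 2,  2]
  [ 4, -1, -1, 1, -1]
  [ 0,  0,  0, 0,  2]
λ = 2: alg = 5, geom = 3

Step 1 — factor the characteristic polynomial to read off the algebraic multiplicities:
  χ_A(x) = (x - 2)^5

Step 2 — compute geometric multiplicities via the rank-nullity identity g(λ) = n − rank(A − λI):
  rank(A − (2)·I) = 2, so dim ker(A − (2)·I) = n − 2 = 3

Summary:
  λ = 2: algebraic multiplicity = 5, geometric multiplicity = 3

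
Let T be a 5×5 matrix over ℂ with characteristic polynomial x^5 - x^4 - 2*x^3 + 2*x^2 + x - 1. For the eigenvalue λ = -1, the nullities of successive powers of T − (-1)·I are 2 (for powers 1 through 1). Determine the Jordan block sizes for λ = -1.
Block sizes for λ = -1: [1, 1]

From the dimensions of kernels of powers, the number of Jordan blocks of size at least j is d_j − d_{j−1} where d_j = dim ker(N^j) (with d_0 = 0). Computing the differences gives [2].
The number of blocks of size exactly k is (#blocks of size ≥ k) − (#blocks of size ≥ k + 1), so the partition is: 2 block(s) of size 1.
In nonincreasing order the block sizes are [1, 1].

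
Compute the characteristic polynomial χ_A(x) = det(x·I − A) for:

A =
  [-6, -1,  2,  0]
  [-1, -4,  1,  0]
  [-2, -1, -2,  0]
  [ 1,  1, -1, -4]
x^4 + 16*x^3 + 96*x^2 + 256*x + 256

Expanding det(x·I − A) (e.g. by cofactor expansion or by noting that A is similar to its Jordan form J, which has the same characteristic polynomial as A) gives
  χ_A(x) = x^4 + 16*x^3 + 96*x^2 + 256*x + 256
which factors as (x + 4)^4. The eigenvalues (with algebraic multiplicities) are λ = -4 with multiplicity 4.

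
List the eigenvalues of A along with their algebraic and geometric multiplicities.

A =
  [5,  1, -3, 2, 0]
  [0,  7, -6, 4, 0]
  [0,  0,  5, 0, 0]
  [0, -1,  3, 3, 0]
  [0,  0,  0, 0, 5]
λ = 5: alg = 5, geom = 4

Step 1 — factor the characteristic polynomial to read off the algebraic multiplicities:
  χ_A(x) = (x - 5)^5

Step 2 — compute geometric multiplicities via the rank-nullity identity g(λ) = n − rank(A − λI):
  rank(A − (5)·I) = 1, so dim ker(A − (5)·I) = n − 1 = 4

Summary:
  λ = 5: algebraic multiplicity = 5, geometric multiplicity = 4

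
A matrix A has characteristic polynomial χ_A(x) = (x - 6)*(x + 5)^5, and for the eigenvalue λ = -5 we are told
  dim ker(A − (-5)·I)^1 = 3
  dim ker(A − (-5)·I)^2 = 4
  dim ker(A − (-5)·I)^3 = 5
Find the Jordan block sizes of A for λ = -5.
Block sizes for λ = -5: [3, 1, 1]

From the dimensions of kernels of powers, the number of Jordan blocks of size at least j is d_j − d_{j−1} where d_j = dim ker(N^j) (with d_0 = 0). Computing the differences gives [3, 1, 1].
The number of blocks of size exactly k is (#blocks of size ≥ k) − (#blocks of size ≥ k + 1), so the partition is: 2 block(s) of size 1, 1 block(s) of size 3.
In nonincreasing order the block sizes are [3, 1, 1].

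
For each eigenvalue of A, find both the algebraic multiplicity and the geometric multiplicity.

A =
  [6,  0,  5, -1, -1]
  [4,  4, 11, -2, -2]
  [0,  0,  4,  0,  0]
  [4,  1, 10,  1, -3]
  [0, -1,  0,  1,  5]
λ = 4: alg = 5, geom = 2

Step 1 — factor the characteristic polynomial to read off the algebraic multiplicities:
  χ_A(x) = (x - 4)^5

Step 2 — compute geometric multiplicities via the rank-nullity identity g(λ) = n − rank(A − λI):
  rank(A − (4)·I) = 3, so dim ker(A − (4)·I) = n − 3 = 2

Summary:
  λ = 4: algebraic multiplicity = 5, geometric multiplicity = 2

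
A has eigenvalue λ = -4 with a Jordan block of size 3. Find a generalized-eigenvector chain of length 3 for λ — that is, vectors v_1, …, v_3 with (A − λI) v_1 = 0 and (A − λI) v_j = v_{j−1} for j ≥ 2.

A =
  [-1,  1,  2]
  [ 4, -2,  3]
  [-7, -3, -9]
A Jordan chain for λ = -4 of length 3:
v_1 = (-1, -1, 2)ᵀ
v_2 = (3, 4, -7)ᵀ
v_3 = (1, 0, 0)ᵀ

Let N = A − (-4)·I. We want v_3 with N^3 v_3 = 0 but N^2 v_3 ≠ 0; then v_{j-1} := N · v_j for j = 3, …, 2.

Pick v_3 = (1, 0, 0)ᵀ.
Then v_2 = N · v_3 = (3, 4, -7)ᵀ.
Then v_1 = N · v_2 = (-1, -1, 2)ᵀ.

Sanity check: (A − (-4)·I) v_1 = (0, 0, 0)ᵀ = 0. ✓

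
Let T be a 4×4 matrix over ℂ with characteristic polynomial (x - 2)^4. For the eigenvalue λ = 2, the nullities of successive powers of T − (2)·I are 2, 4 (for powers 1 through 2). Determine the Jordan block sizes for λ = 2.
Block sizes for λ = 2: [2, 2]

From the dimensions of kernels of powers, the number of Jordan blocks of size at least j is d_j − d_{j−1} where d_j = dim ker(N^j) (with d_0 = 0). Computing the differences gives [2, 2].
The number of blocks of size exactly k is (#blocks of size ≥ k) − (#blocks of size ≥ k + 1), so the partition is: 2 block(s) of size 2.
In nonincreasing order the block sizes are [2, 2].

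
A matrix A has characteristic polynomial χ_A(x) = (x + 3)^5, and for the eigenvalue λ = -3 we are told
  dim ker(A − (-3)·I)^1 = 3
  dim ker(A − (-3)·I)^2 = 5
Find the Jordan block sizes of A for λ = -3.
Block sizes for λ = -3: [2, 2, 1]

From the dimensions of kernels of powers, the number of Jordan blocks of size at least j is d_j − d_{j−1} where d_j = dim ker(N^j) (with d_0 = 0). Computing the differences gives [3, 2].
The number of blocks of size exactly k is (#blocks of size ≥ k) − (#blocks of size ≥ k + 1), so the partition is: 1 block(s) of size 1, 2 block(s) of size 2.
In nonincreasing order the block sizes are [2, 2, 1].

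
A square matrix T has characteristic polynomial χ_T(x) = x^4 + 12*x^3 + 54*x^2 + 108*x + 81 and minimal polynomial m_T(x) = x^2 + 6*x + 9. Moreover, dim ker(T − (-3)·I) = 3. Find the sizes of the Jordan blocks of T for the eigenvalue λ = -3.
Block sizes for λ = -3: [2, 1, 1]

Step 1 — from the characteristic polynomial, algebraic multiplicity of λ = -3 is 4. From dim ker(T − (-3)·I) = 3, there are exactly 3 Jordan blocks for λ = -3.
Step 2 — from the minimal polynomial, the factor (x + 3)^2 tells us the largest block for λ = -3 has size 2.
Step 3 — with total size 4, 3 blocks, and largest block 2, the block sizes (in nonincreasing order) are [2, 1, 1].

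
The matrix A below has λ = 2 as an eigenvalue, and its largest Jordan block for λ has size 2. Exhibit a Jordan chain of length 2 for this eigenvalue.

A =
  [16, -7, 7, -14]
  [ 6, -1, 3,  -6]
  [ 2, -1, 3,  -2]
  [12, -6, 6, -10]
A Jordan chain for λ = 2 of length 2:
v_1 = (14, 6, 2, 12)ᵀ
v_2 = (1, 0, 0, 0)ᵀ

Let N = A − (2)·I. We want v_2 with N^2 v_2 = 0 but N^1 v_2 ≠ 0; then v_{j-1} := N · v_j for j = 2, …, 2.

Pick v_2 = (1, 0, 0, 0)ᵀ.
Then v_1 = N · v_2 = (14, 6, 2, 12)ᵀ.

Sanity check: (A − (2)·I) v_1 = (0, 0, 0, 0)ᵀ = 0. ✓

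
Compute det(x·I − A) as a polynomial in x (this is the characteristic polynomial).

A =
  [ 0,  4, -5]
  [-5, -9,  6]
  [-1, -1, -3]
x^3 + 12*x^2 + 48*x + 64

Expanding det(x·I − A) (e.g. by cofactor expansion or by noting that A is similar to its Jordan form J, which has the same characteristic polynomial as A) gives
  χ_A(x) = x^3 + 12*x^2 + 48*x + 64
which factors as (x + 4)^3. The eigenvalues (with algebraic multiplicities) are λ = -4 with multiplicity 3.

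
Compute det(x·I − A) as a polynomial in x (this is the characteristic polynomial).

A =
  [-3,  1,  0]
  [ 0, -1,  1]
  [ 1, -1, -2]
x^3 + 6*x^2 + 12*x + 8

Expanding det(x·I − A) (e.g. by cofactor expansion or by noting that A is similar to its Jordan form J, which has the same characteristic polynomial as A) gives
  χ_A(x) = x^3 + 6*x^2 + 12*x + 8
which factors as (x + 2)^3. The eigenvalues (with algebraic multiplicities) are λ = -2 with multiplicity 3.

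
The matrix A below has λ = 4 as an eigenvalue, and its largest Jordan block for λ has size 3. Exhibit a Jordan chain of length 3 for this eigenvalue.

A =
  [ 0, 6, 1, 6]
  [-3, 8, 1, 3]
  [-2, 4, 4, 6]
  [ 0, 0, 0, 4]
A Jordan chain for λ = 4 of length 3:
v_1 = (-4, -2, -4, 0)ᵀ
v_2 = (-4, -3, -2, 0)ᵀ
v_3 = (1, 0, 0, 0)ᵀ

Let N = A − (4)·I. We want v_3 with N^3 v_3 = 0 but N^2 v_3 ≠ 0; then v_{j-1} := N · v_j for j = 3, …, 2.

Pick v_3 = (1, 0, 0, 0)ᵀ.
Then v_2 = N · v_3 = (-4, -3, -2, 0)ᵀ.
Then v_1 = N · v_2 = (-4, -2, -4, 0)ᵀ.

Sanity check: (A − (4)·I) v_1 = (0, 0, 0, 0)ᵀ = 0. ✓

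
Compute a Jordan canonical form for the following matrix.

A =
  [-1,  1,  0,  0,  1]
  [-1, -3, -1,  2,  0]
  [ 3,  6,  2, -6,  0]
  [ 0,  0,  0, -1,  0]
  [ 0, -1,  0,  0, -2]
J_3(-1) ⊕ J_1(-1) ⊕ J_1(-1)

The characteristic polynomial is
  det(x·I − A) = x^5 + 5*x^4 + 10*x^3 + 10*x^2 + 5*x + 1 = (x + 1)^5

Eigenvalues and multiplicities (the geometric multiplicity of λ is n − rank(A − λI), which equals the number of Jordan blocks for λ):
  λ = -1: algebraic multiplicity = 5, geometric multiplicity = 3

Determining the block sizes for each eigenvalue:
  λ = -1: with am = 5 and gm = 3, the partition is not yet determined (e.g. several partitions of 5 into 3 parts exist). Let N = A − (-1)·I. Computing rank(N^1) = 2, rank(N^2) = 1, rank(N^3) = 0; the number of blocks of size ≥ j is rank(N^{j−1}) − rank(N^j), giving [3, 1, 1]. So we have 1 block(s) of size 3, 2 block(s) of size 1 → block sizes [3, 1, 1]

Assembling the blocks gives a Jordan form
J =
  [-1,  1,  0,  0,  0]
  [ 0, -1,  1,  0,  0]
  [ 0,  0, -1,  0,  0]
  [ 0,  0,  0, -1,  0]
  [ 0,  0,  0,  0, -1]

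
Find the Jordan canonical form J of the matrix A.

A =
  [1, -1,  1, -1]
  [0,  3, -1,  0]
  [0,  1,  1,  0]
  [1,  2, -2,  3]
J_3(2) ⊕ J_1(2)

The characteristic polynomial is
  det(x·I − A) = x^4 - 8*x^3 + 24*x^2 - 32*x + 16 = (x - 2)^4

Eigenvalues and multiplicities (the geometric multiplicity of λ is n − rank(A − λI), which equals the number of Jordan blocks for λ):
  λ = 2: algebraic multiplicity = 4, geometric multiplicity = 2

Determining the block sizes for each eigenvalue:
  λ = 2: with am = 4 and gm = 2, the partition is not yet determined (e.g. several partitions of 4 into 2 parts exist). Let N = A − (2)·I. Computing rank(N^1) = 2, rank(N^2) = 1, rank(N^3) = 0; the number of blocks of size ≥ j is rank(N^{j−1}) − rank(N^j), giving [2, 1, 1]. So we have 1 block(s) of size 3, 1 block(s) of size 1 → block sizes [3, 1]

Assembling the blocks gives a Jordan form
J =
  [2, 1, 0, 0]
  [0, 2, 1, 0]
  [0, 0, 2, 0]
  [0, 0, 0, 2]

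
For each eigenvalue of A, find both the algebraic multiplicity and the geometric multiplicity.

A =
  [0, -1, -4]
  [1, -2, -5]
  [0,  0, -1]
λ = -1: alg = 3, geom = 1

Step 1 — factor the characteristic polynomial to read off the algebraic multiplicities:
  χ_A(x) = (x + 1)^3

Step 2 — compute geometric multiplicities via the rank-nullity identity g(λ) = n − rank(A − λI):
  rank(A − (-1)·I) = 2, so dim ker(A − (-1)·I) = n − 2 = 1

Summary:
  λ = -1: algebraic multiplicity = 3, geometric multiplicity = 1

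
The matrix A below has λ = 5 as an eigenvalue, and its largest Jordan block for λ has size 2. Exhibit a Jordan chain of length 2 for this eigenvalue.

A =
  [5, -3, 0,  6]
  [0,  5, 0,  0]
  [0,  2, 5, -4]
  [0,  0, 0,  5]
A Jordan chain for λ = 5 of length 2:
v_1 = (-3, 0, 2, 0)ᵀ
v_2 = (0, 1, 0, 0)ᵀ

Let N = A − (5)·I. We want v_2 with N^2 v_2 = 0 but N^1 v_2 ≠ 0; then v_{j-1} := N · v_j for j = 2, …, 2.

Pick v_2 = (0, 1, 0, 0)ᵀ.
Then v_1 = N · v_2 = (-3, 0, 2, 0)ᵀ.

Sanity check: (A − (5)·I) v_1 = (0, 0, 0, 0)ᵀ = 0. ✓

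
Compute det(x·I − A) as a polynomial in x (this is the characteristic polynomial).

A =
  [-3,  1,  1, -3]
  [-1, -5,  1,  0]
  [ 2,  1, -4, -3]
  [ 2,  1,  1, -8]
x^4 + 20*x^3 + 150*x^2 + 500*x + 625

Expanding det(x·I − A) (e.g. by cofactor expansion or by noting that A is similar to its Jordan form J, which has the same characteristic polynomial as A) gives
  χ_A(x) = x^4 + 20*x^3 + 150*x^2 + 500*x + 625
which factors as (x + 5)^4. The eigenvalues (with algebraic multiplicities) are λ = -5 with multiplicity 4.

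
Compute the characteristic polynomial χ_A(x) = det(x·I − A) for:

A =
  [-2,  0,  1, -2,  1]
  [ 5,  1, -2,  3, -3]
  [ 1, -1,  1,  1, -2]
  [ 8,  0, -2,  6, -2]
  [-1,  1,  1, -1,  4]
x^5 - 10*x^4 + 40*x^3 - 80*x^2 + 80*x - 32

Expanding det(x·I − A) (e.g. by cofactor expansion or by noting that A is similar to its Jordan form J, which has the same characteristic polynomial as A) gives
  χ_A(x) = x^5 - 10*x^4 + 40*x^3 - 80*x^2 + 80*x - 32
which factors as (x - 2)^5. The eigenvalues (with algebraic multiplicities) are λ = 2 with multiplicity 5.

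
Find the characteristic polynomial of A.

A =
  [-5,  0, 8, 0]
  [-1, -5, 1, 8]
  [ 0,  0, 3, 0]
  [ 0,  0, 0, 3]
x^4 + 4*x^3 - 26*x^2 - 60*x + 225

Expanding det(x·I − A) (e.g. by cofactor expansion or by noting that A is similar to its Jordan form J, which has the same characteristic polynomial as A) gives
  χ_A(x) = x^4 + 4*x^3 - 26*x^2 - 60*x + 225
which factors as (x - 3)^2*(x + 5)^2. The eigenvalues (with algebraic multiplicities) are λ = -5 with multiplicity 2, λ = 3 with multiplicity 2.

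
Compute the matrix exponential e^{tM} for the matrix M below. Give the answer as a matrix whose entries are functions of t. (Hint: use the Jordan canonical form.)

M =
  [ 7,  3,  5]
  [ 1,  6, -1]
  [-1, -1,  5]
e^{tM} =
  [-t^2*exp(6*t)/2 + t*exp(6*t) + exp(6*t), -t^2*exp(6*t) + 3*t*exp(6*t), -3*t^2*exp(6*t)/2 + 5*t*exp(6*t)]
  [t^2*exp(6*t) + t*exp(6*t), 2*t^2*exp(6*t) + exp(6*t), 3*t^2*exp(6*t) - t*exp(6*t)]
  [-t^2*exp(6*t)/2 - t*exp(6*t), -t^2*exp(6*t) - t*exp(6*t), -3*t^2*exp(6*t)/2 - t*exp(6*t) + exp(6*t)]

Strategy: write M = P · J · P⁻¹ where J is a Jordan canonical form, so e^{tM} = P · e^{tJ} · P⁻¹, and e^{tJ} can be computed block-by-block.

M has Jordan form
J =
  [6, 1, 0]
  [0, 6, 1]
  [0, 0, 6]
(up to reordering of blocks).

Per-block formulas:
  For a 3×3 Jordan block J_3(6): exp(t · J_3(6)) = e^(6t)·(I + t·N + (t^2/2)·N^2), where N is the 3×3 nilpotent shift.

After assembling e^{tJ} and conjugating by P, we get:

e^{tM} =
  [-t^2*exp(6*t)/2 + t*exp(6*t) + exp(6*t), -t^2*exp(6*t) + 3*t*exp(6*t), -3*t^2*exp(6*t)/2 + 5*t*exp(6*t)]
  [t^2*exp(6*t) + t*exp(6*t), 2*t^2*exp(6*t) + exp(6*t), 3*t^2*exp(6*t) - t*exp(6*t)]
  [-t^2*exp(6*t)/2 - t*exp(6*t), -t^2*exp(6*t) - t*exp(6*t), -3*t^2*exp(6*t)/2 - t*exp(6*t) + exp(6*t)]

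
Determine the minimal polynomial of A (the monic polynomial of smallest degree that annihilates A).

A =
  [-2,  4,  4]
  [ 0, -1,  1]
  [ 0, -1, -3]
x^2 + 4*x + 4

The characteristic polynomial is χ_A(x) = (x + 2)^3, so the eigenvalues are known. The minimal polynomial is
  m_A(x) = Π_λ (x − λ)^{k_λ}
where k_λ is the size of the *largest* Jordan block for λ (equivalently, the smallest k with (A − λI)^k v = 0 for every generalised eigenvector v of λ).

  λ = -2: largest Jordan block has size 2, contributing (x + 2)^2

So m_A(x) = (x + 2)^2 = x^2 + 4*x + 4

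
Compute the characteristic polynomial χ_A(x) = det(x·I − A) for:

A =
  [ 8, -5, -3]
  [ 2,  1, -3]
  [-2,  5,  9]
x^3 - 18*x^2 + 108*x - 216

Expanding det(x·I − A) (e.g. by cofactor expansion or by noting that A is similar to its Jordan form J, which has the same characteristic polynomial as A) gives
  χ_A(x) = x^3 - 18*x^2 + 108*x - 216
which factors as (x - 6)^3. The eigenvalues (with algebraic multiplicities) are λ = 6 with multiplicity 3.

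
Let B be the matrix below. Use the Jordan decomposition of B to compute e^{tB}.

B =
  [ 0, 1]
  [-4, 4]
e^{tB} =
  [-2*t*exp(2*t) + exp(2*t), t*exp(2*t)]
  [-4*t*exp(2*t), 2*t*exp(2*t) + exp(2*t)]

Strategy: write B = P · J · P⁻¹ where J is a Jordan canonical form, so e^{tB} = P · e^{tJ} · P⁻¹, and e^{tJ} can be computed block-by-block.

B has Jordan form
J =
  [2, 1]
  [0, 2]
(up to reordering of blocks).

Per-block formulas:
  For a 2×2 Jordan block J_2(2): exp(t · J_2(2)) = e^(2t)·(I + t·N), where N is the 2×2 nilpotent shift.

After assembling e^{tJ} and conjugating by P, we get:

e^{tB} =
  [-2*t*exp(2*t) + exp(2*t), t*exp(2*t)]
  [-4*t*exp(2*t), 2*t*exp(2*t) + exp(2*t)]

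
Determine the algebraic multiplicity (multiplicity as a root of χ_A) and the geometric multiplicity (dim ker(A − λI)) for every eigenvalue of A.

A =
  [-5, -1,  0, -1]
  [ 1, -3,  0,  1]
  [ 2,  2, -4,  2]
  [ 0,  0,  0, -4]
λ = -4: alg = 4, geom = 3

Step 1 — factor the characteristic polynomial to read off the algebraic multiplicities:
  χ_A(x) = (x + 4)^4

Step 2 — compute geometric multiplicities via the rank-nullity identity g(λ) = n − rank(A − λI):
  rank(A − (-4)·I) = 1, so dim ker(A − (-4)·I) = n − 1 = 3

Summary:
  λ = -4: algebraic multiplicity = 4, geometric multiplicity = 3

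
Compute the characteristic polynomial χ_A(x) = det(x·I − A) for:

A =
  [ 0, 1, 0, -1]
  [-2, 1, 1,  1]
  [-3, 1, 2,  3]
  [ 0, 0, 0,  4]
x^4 - 7*x^3 + 15*x^2 - 13*x + 4

Expanding det(x·I − A) (e.g. by cofactor expansion or by noting that A is similar to its Jordan form J, which has the same characteristic polynomial as A) gives
  χ_A(x) = x^4 - 7*x^3 + 15*x^2 - 13*x + 4
which factors as (x - 4)*(x - 1)^3. The eigenvalues (with algebraic multiplicities) are λ = 1 with multiplicity 3, λ = 4 with multiplicity 1.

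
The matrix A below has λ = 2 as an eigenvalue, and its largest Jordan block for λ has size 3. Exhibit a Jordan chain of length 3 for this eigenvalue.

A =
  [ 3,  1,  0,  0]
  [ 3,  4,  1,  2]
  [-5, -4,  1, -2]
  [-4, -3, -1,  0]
A Jordan chain for λ = 2 of length 3:
v_1 = (4, -4, -4, 0)ᵀ
v_2 = (1, 3, -5, -4)ᵀ
v_3 = (1, 0, 0, 0)ᵀ

Let N = A − (2)·I. We want v_3 with N^3 v_3 = 0 but N^2 v_3 ≠ 0; then v_{j-1} := N · v_j for j = 3, …, 2.

Pick v_3 = (1, 0, 0, 0)ᵀ.
Then v_2 = N · v_3 = (1, 3, -5, -4)ᵀ.
Then v_1 = N · v_2 = (4, -4, -4, 0)ᵀ.

Sanity check: (A − (2)·I) v_1 = (0, 0, 0, 0)ᵀ = 0. ✓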